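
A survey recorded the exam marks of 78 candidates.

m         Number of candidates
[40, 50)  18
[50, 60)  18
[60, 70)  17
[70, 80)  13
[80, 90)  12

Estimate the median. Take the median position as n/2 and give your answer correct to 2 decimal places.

61.76

Cumulative frequencies: 18, 36, 53, 66, 78
n = 78; position = n/2 = 39.
This falls in the class [60, 70): L = 60, F = 36, f = 17, h = 10.
Median ≈ 60 + ((39 − 36) / 17) × 10 = 61.7647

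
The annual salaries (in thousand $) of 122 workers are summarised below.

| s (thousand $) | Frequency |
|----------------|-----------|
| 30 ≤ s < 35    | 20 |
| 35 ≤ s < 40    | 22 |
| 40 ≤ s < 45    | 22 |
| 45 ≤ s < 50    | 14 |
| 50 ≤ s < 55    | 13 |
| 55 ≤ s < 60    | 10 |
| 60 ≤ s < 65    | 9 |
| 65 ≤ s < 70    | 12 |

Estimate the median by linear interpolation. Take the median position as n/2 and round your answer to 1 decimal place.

44.3

Cumulative frequencies: 20, 42, 64, 78, 91, 101, 110, 122
n = 122; position = n/2 = 61.
This falls in the class 40 ≤ s < 45: L = 40, F = 42, f = 22, h = 5.
Median ≈ 40 + ((61 − 42) / 22) × 5 = 44.3182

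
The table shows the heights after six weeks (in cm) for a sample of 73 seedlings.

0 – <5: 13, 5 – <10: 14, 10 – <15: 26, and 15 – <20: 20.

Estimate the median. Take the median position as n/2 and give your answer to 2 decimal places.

11.83

Cumulative frequencies: 13, 27, 53, 73
n = 73; position = n/2 = 36.5.
This falls in the class 10 – <15: L = 10, F = 27, f = 26, h = 5.
Median ≈ 10 + ((36.5 − 27) / 26) × 5 = 11.8269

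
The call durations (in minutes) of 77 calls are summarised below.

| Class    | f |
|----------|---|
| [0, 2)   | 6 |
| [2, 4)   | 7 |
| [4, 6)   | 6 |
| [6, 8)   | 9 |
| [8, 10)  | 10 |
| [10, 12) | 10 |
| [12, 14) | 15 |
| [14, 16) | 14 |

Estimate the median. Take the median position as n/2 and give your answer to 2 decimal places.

Cumulative frequencies: 6, 13, 19, 28, 38, 48, 63, 77
n = 77; position = n/2 = 38.5.
This falls in the class [10, 12): L = 10, F = 38, f = 10, h = 2.
Median ≈ 10 + ((38.5 − 38) / 10) × 2 = 10.1000

10.10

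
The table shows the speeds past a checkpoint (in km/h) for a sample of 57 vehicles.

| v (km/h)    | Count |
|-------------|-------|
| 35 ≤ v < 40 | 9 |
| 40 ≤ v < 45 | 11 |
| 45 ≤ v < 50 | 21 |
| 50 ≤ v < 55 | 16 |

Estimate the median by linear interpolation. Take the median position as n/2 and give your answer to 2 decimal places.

Cumulative frequencies: 9, 20, 41, 57
n = 57; position = n/2 = 28.5.
This falls in the class 45 ≤ v < 50: L = 45, F = 20, f = 21, h = 5.
Median ≈ 45 + ((28.5 − 20) / 21) × 5 = 47.0238

47.02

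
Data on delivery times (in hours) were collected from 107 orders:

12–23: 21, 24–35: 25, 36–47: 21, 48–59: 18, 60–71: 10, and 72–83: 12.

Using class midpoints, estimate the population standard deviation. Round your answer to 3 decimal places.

19.222

Midpoints: 17.5, 29.5, 41.5, 53.5, 65.5, 77.5
n = 107, Σfm = 4524.5, mean = 42.2850
Σfm² = 230852.75
Σf(m − x̄)² = Σfm² − (Σfm)²/n = 230852.75 − 4524.5²/107 = 39534.0561
Population variance = 39534.0561 / 107 = 369.4772
Standard deviation = √369.4772 = 19.2218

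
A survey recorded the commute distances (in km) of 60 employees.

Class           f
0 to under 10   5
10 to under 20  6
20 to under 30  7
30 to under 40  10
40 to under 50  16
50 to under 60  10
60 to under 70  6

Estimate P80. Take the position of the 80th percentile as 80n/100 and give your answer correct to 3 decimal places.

54.000

Cumulative frequencies: 5, 11, 18, 28, 44, 54, 60
n = 60; position = 80n/100 = 48.
This falls in the class 50 to under 60: L = 50, F = 44, f = 10, h = 10.
80th percentile ≈ 50 + ((48 − 44) / 10) × 10 = 54.0000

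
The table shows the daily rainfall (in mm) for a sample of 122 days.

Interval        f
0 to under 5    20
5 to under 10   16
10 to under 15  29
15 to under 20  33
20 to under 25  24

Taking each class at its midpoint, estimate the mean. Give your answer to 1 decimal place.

13.5

Midpoints: 2.5, 7.5, 12.5, 17.5, 22.5
Σfm = 20×2.5 + 16×7.5 + 29×12.5 + 33×17.5 + 24×22.5 = 1650
n = Σf = 122
Mean = 1650 / 122 = 13.5246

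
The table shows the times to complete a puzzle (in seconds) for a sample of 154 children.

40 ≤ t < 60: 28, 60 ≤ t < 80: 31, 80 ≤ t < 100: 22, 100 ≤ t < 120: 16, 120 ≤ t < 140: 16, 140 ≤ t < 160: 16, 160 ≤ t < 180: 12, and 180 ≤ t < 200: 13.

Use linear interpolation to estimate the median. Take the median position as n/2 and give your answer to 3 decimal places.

Cumulative frequencies: 28, 59, 81, 97, 113, 129, 141, 154
n = 154; position = n/2 = 77.
This falls in the class 80 ≤ t < 100: L = 80, F = 59, f = 22, h = 20.
Median ≈ 80 + ((77 − 59) / 22) × 20 = 96.3636

96.364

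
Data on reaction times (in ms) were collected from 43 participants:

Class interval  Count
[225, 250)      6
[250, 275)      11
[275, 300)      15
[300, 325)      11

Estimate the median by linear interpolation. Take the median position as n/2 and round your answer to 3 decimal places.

282.500

Cumulative frequencies: 6, 17, 32, 43
n = 43; position = n/2 = 21.5.
This falls in the class [275, 300): L = 275, F = 17, f = 15, h = 25.
Median ≈ 275 + ((21.5 − 17) / 15) × 25 = 282.5000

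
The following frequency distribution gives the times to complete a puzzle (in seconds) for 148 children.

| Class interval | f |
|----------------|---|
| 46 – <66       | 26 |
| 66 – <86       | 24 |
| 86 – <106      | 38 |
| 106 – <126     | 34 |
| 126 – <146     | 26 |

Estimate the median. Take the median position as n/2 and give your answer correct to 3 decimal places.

98.632

Cumulative frequencies: 26, 50, 88, 122, 148
n = 148; position = n/2 = 74.
This falls in the class 86 – <106: L = 86, F = 50, f = 38, h = 20.
Median ≈ 86 + ((74 − 50) / 38) × 20 = 98.6316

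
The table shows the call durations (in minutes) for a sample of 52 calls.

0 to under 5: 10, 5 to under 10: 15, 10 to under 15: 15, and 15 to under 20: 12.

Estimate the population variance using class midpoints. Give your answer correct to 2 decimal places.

27.32

Midpoints: 2.5, 7.5, 12.5, 17.5
n = 52, Σfm = 535, mean = 10.2885
Σfm² = 6925
Σf(m − x̄)² = Σfm² − (Σfm)²/n = 6925 − 535²/52 = 1420.6731
Population variance = 1420.6731 / 52 = 27.3206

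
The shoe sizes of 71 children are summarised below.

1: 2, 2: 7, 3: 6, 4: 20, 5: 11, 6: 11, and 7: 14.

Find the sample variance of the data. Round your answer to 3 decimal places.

2.845

Values: 1, 2, 3, 4, 5, 6, 7
n = 71, Σfx = 333, mean = 4.6901
Σfx² = 1761
Σf(x − x̄)² = Σfx² − (Σfx)²/n = 1761 − 333²/71 = 199.1831
Sample variance = 199.1831 / 70 = 2.8455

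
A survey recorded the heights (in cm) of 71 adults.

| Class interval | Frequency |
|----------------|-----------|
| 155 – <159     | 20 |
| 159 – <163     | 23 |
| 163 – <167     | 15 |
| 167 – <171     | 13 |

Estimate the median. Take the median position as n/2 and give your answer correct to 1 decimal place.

161.7

Cumulative frequencies: 20, 43, 58, 71
n = 71; position = n/2 = 35.5.
This falls in the class 159 – <163: L = 159, F = 20, f = 23, h = 4.
Median ≈ 159 + ((35.5 − 20) / 23) × 4 = 161.6957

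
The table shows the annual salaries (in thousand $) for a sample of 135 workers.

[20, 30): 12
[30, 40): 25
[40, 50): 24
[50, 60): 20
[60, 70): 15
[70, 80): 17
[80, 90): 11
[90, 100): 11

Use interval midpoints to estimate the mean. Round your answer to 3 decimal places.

56.185

Midpoints: 25, 35, 45, 55, 65, 75, 85, 95
Σfm = 12×25 + 25×35 + 24×45 + 20×55 + 15×65 + 17×75 + 11×85 + 11×95 = 7585
n = Σf = 135
Mean = 7585 / 135 = 56.1852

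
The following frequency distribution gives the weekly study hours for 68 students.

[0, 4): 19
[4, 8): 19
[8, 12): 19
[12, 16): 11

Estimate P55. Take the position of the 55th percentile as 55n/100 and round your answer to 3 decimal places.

Cumulative frequencies: 19, 38, 57, 68
n = 68; position = 55n/100 = 37.4.
This falls in the class [4, 8): L = 4, F = 19, f = 19, h = 4.
55th percentile ≈ 4 + ((37.4 − 19) / 19) × 4 = 7.8737

7.874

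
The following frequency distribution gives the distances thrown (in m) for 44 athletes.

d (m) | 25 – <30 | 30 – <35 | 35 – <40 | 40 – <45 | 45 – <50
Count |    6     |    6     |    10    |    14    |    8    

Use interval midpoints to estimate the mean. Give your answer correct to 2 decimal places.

38.86

Midpoints: 27.5, 32.5, 37.5, 42.5, 47.5
Σfm = 6×27.5 + 6×32.5 + 10×37.5 + 14×42.5 + 8×47.5 = 1710
n = Σf = 44
Mean = 1710 / 44 = 38.8636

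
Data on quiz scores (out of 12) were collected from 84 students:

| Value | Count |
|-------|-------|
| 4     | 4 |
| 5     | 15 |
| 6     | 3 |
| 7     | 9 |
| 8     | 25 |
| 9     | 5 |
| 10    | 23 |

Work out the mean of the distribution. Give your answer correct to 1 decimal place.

Values: 4, 5, 6, 7, 8, 9, 10
Σfx = 4×4 + 15×5 + 3×6 + 9×7 + 25×8 + 5×9 + 23×10 = 647
n = Σf = 84
Mean = 647 / 84 = 7.7024

7.7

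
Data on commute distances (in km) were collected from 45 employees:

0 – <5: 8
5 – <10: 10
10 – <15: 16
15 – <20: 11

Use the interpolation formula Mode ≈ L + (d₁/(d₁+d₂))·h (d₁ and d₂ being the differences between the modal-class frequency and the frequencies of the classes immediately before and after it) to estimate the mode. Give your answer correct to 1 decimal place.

12.7

Modal class: 10 – <15 (highest frequency 16).
d₁ = 16 − 10 = 6, d₂ = 16 − 11 = 5
Mode ≈ 10 + (6/(6+5)) × 5 = 10 + 2.7273 = 12.7273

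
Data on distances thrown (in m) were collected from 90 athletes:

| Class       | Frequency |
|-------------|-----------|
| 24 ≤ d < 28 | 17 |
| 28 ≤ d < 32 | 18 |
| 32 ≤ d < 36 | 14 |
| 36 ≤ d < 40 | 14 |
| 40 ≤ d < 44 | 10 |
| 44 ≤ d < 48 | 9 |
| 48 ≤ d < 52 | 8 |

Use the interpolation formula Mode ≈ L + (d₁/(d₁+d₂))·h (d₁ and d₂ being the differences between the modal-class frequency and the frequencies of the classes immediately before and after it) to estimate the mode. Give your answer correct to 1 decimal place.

28.8

Modal class: 28 ≤ d < 32 (highest frequency 18).
d₁ = 18 − 17 = 1, d₂ = 18 − 14 = 4
Mode ≈ 28 + (1/(1+4)) × 4 = 28 + 0.8000 = 28.8000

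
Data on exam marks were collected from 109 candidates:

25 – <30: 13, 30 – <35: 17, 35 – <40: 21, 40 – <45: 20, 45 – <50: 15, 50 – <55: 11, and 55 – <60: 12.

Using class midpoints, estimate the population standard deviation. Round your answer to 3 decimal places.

9.199

Midpoints: 27.5, 32.5, 37.5, 42.5, 47.5, 52.5, 57.5
n = 109, Σfm = 4527.5, mean = 41.5367
Σfm² = 197281.25
Σf(m − x̄)² = Σfm² − (Σfm)²/n = 197281.25 − 4527.5²/109 = 9223.8532
Population variance = 9223.8532 / 109 = 84.6225
Standard deviation = √84.6225 = 9.1990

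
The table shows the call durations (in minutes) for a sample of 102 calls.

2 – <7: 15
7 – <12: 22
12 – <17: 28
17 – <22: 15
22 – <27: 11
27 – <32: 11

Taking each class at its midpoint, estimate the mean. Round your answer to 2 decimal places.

Midpoints: 4.5, 9.5, 14.5, 19.5, 24.5, 29.5
Σfm = 15×4.5 + 22×9.5 + 28×14.5 + 15×19.5 + 11×24.5 + 11×29.5 = 1569
n = Σf = 102
Mean = 1569 / 102 = 15.3824

15.38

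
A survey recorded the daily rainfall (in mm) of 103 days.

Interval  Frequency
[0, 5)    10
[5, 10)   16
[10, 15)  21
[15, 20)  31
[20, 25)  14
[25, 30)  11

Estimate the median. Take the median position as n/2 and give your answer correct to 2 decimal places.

Cumulative frequencies: 10, 26, 47, 78, 92, 103
n = 103; position = n/2 = 51.5.
This falls in the class [15, 20): L = 15, F = 47, f = 31, h = 5.
Median ≈ 15 + ((51.5 − 47) / 31) × 5 = 15.7258

15.73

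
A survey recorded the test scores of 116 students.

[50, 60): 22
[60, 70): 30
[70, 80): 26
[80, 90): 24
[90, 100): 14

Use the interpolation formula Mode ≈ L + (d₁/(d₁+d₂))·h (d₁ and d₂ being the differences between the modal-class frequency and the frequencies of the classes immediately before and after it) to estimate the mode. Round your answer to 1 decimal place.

Modal class: [60, 70) (highest frequency 30).
d₁ = 30 − 22 = 8, d₂ = 30 − 26 = 4
Mode ≈ 60 + (8/(8+4)) × 10 = 60 + 6.6667 = 66.6667

66.7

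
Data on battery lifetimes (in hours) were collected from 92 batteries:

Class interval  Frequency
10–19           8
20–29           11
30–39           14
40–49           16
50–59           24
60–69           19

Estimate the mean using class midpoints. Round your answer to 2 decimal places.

Midpoints: 14.5, 24.5, 34.5, 44.5, 54.5, 64.5
Σfm = 8×14.5 + 11×24.5 + 14×34.5 + 16×44.5 + 24×54.5 + 19×64.5 = 4114
n = Σf = 92
Mean = 4114 / 92 = 44.7174

44.72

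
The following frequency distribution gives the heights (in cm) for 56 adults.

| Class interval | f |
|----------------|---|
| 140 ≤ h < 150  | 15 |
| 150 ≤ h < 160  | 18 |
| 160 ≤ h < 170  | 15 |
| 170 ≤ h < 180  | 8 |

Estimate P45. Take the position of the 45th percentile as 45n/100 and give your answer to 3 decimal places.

155.667

Cumulative frequencies: 15, 33, 48, 56
n = 56; position = 45n/100 = 25.2.
This falls in the class 150 ≤ h < 160: L = 150, F = 15, f = 18, h = 10.
45th percentile ≈ 150 + ((25.2 − 15) / 18) × 10 = 155.6667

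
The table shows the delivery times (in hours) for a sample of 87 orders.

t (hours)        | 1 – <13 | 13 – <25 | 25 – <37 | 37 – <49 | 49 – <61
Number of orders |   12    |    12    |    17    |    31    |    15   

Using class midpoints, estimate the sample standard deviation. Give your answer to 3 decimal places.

15.518

Midpoints: 7, 19, 31, 43, 55
n = 87, Σfm = 2997, mean = 34.4483
Σfm² = 123951
Σf(m − x̄)² = Σfm² − (Σfm)²/n = 123951 − 2997²/87 = 20709.5172
Sample variance = 20709.5172 / 86 = 240.8083
Standard deviation = √240.8083 = 15.5180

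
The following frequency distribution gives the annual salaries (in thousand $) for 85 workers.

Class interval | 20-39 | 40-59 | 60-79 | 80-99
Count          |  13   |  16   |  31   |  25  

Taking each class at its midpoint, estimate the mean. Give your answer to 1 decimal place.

65.5

Midpoints: 29.5, 49.5, 69.5, 89.5
Σfm = 13×29.5 + 16×49.5 + 31×69.5 + 25×89.5 = 5567.5
n = Σf = 85
Mean = 5567.5 / 85 = 65.5000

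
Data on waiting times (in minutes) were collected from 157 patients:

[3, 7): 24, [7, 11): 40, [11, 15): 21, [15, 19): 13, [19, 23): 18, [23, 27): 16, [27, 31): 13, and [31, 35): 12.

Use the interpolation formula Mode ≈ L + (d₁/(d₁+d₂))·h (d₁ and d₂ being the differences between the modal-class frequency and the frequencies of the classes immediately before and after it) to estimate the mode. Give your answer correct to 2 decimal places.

Modal class: [7, 11) (highest frequency 40).
d₁ = 40 − 24 = 16, d₂ = 40 − 21 = 19
Mode ≈ 7 + (16/(16+19)) × 4 = 7 + 1.8286 = 8.8286

8.83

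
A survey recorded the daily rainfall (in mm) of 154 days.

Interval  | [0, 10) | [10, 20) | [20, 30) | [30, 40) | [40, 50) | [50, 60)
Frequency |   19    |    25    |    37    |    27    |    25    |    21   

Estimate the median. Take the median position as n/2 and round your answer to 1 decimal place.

28.9

Cumulative frequencies: 19, 44, 81, 108, 133, 154
n = 154; position = n/2 = 77.
This falls in the class [20, 30): L = 20, F = 44, f = 37, h = 10.
Median ≈ 20 + ((77 − 44) / 37) × 10 = 28.9189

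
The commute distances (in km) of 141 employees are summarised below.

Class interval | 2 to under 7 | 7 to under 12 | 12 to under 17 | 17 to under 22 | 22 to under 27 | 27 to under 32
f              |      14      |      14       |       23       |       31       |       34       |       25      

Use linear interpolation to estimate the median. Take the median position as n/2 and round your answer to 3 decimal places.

20.145

Cumulative frequencies: 14, 28, 51, 82, 116, 141
n = 141; position = n/2 = 70.5.
This falls in the class 17 to under 22: L = 17, F = 51, f = 31, h = 5.
Median ≈ 17 + ((70.5 − 51) / 31) × 5 = 20.1452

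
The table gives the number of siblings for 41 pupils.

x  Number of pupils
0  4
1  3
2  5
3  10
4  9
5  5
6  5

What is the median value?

Cumulative frequencies: 4, 7, 12, 22, 31, 36, 41
n = 41, so the median is the value in position (n+1)/2 = 21.
Position 21 falls at value 3.

3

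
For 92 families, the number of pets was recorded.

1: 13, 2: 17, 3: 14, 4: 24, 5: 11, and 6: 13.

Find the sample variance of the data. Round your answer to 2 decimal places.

2.58

Values: 1, 2, 3, 4, 5, 6
n = 92, Σfx = 318, mean = 3.4565
Σfx² = 1334
Σf(x − x̄)² = Σfx² − (Σfx)²/n = 1334 − 318²/92 = 234.8261
Sample variance = 234.8261 / 91 = 2.5805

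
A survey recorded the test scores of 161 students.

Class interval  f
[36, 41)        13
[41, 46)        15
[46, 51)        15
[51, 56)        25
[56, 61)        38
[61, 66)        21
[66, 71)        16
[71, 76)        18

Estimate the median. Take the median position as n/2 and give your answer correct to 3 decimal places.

57.645

Cumulative frequencies: 13, 28, 43, 68, 106, 127, 143, 161
n = 161; position = n/2 = 80.5.
This falls in the class [56, 61): L = 56, F = 68, f = 38, h = 5.
Median ≈ 56 + ((80.5 − 68) / 38) × 5 = 57.6447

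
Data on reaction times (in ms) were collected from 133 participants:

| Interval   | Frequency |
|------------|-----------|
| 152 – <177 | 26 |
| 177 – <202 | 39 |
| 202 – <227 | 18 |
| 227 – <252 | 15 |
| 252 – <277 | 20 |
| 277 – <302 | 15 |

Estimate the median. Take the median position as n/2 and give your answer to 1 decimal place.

204.1

Cumulative frequencies: 26, 65, 83, 98, 118, 133
n = 133; position = n/2 = 66.5.
This falls in the class 202 – <227: L = 202, F = 65, f = 18, h = 25.
Median ≈ 202 + ((66.5 − 65) / 18) × 25 = 204.0833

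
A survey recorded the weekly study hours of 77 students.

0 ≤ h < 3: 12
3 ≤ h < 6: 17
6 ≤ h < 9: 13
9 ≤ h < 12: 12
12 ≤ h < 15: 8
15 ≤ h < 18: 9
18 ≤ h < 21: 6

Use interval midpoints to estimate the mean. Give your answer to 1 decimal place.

Midpoints: 1.5, 4.5, 7.5, 10.5, 13.5, 16.5, 19.5
Σfm = 12×1.5 + 17×4.5 + 13×7.5 + 12×10.5 + 8×13.5 + 9×16.5 + 6×19.5 = 691.5
n = Σf = 77
Mean = 691.5 / 77 = 8.9805

9.0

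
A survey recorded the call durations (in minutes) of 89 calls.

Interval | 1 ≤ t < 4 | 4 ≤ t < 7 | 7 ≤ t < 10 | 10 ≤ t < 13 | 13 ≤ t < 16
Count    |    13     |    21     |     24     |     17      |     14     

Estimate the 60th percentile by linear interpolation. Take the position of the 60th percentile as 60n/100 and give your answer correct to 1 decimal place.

Cumulative frequencies: 13, 34, 58, 75, 89
n = 89; position = 60n/100 = 53.4.
This falls in the class 7 ≤ t < 10: L = 7, F = 34, f = 24, h = 3.
60th percentile ≈ 7 + ((53.4 − 34) / 24) × 3 = 9.4250

9.4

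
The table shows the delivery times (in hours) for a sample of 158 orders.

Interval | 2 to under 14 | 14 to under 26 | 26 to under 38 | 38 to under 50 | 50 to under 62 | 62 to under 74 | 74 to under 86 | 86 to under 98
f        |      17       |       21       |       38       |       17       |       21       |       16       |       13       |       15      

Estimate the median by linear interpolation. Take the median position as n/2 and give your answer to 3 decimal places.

40.118

Cumulative frequencies: 17, 38, 76, 93, 114, 130, 143, 158
n = 158; position = n/2 = 79.
This falls in the class 38 to under 50: L = 38, F = 76, f = 17, h = 12.
Median ≈ 38 + ((79 − 76) / 17) × 12 = 40.1176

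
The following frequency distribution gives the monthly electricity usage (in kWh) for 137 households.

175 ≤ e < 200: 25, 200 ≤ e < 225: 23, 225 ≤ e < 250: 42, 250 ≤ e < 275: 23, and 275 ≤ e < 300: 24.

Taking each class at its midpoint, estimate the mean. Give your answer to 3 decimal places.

Midpoints: 187.5, 212.5, 237.5, 262.5, 287.5
Σfm = 25×187.5 + 23×212.5 + 42×237.5 + 23×262.5 + 24×287.5 = 32487.5
n = Σf = 137
Mean = 32487.5 / 137 = 237.1350

237.135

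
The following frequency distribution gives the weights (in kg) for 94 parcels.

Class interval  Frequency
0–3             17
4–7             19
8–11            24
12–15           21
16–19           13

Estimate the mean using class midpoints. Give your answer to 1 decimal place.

9.2

Midpoints: 1.5, 5.5, 9.5, 13.5, 17.5
Σfm = 17×1.5 + 19×5.5 + 24×9.5 + 21×13.5 + 13×17.5 = 869
n = Σf = 94
Mean = 869 / 94 = 9.2447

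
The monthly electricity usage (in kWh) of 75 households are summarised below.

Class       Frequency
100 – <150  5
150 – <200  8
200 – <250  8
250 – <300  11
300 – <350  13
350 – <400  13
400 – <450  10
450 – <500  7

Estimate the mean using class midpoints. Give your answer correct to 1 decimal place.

313.7

Midpoints: 125, 175, 225, 275, 325, 375, 425, 475
Σfm = 5×125 + 8×175 + 8×225 + 11×275 + 13×325 + 13×375 + 10×425 + 7×475 = 23525
n = Σf = 75
Mean = 23525 / 75 = 313.6667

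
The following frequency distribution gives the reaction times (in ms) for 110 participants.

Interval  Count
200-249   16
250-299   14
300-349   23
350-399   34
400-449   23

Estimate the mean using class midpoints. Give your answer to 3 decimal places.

339.955

Midpoints: 224.5, 274.5, 324.5, 374.5, 424.5
Σfm = 16×224.5 + 14×274.5 + 23×324.5 + 34×374.5 + 23×424.5 = 37395
n = Σf = 110
Mean = 37395 / 110 = 339.9545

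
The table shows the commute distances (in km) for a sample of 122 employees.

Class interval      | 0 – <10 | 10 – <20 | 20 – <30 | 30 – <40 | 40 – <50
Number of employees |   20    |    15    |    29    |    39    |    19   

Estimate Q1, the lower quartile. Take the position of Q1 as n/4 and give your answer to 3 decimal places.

Cumulative frequencies: 20, 35, 64, 103, 122
n = 122; position = n/4 = 30.5.
This falls in the class 10 – <20: L = 10, F = 20, f = 15, h = 10.
Lower quartile ≈ 10 + ((30.5 − 20) / 15) × 10 = 17.0000

17.000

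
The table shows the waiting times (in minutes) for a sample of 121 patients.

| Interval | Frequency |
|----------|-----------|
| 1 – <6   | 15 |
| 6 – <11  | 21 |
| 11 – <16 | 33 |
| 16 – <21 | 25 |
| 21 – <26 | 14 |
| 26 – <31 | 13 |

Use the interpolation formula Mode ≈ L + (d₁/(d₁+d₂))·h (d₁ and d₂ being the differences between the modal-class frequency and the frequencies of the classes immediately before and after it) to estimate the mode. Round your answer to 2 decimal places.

Modal class: 11 – <16 (highest frequency 33).
d₁ = 33 − 21 = 12, d₂ = 33 − 25 = 8
Mode ≈ 11 + (12/(12+8)) × 5 = 11 + 3.0000 = 14.0000

14.00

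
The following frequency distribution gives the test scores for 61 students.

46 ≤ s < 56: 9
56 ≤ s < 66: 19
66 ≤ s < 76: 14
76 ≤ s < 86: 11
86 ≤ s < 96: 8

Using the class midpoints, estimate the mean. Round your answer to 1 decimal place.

Midpoints: 51, 61, 71, 81, 91
Σfm = 9×51 + 19×61 + 14×71 + 11×81 + 8×91 = 4231
n = Σf = 61
Mean = 4231 / 61 = 69.3607

69.4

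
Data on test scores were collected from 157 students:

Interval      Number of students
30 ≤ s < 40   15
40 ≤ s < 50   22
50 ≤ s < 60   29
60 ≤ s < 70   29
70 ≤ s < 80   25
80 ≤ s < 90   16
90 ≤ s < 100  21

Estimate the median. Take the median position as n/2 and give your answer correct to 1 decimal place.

Cumulative frequencies: 15, 37, 66, 95, 120, 136, 157
n = 157; position = n/2 = 78.5.
This falls in the class 60 ≤ s < 70: L = 60, F = 66, f = 29, h = 10.
Median ≈ 60 + ((78.5 − 66) / 29) × 10 = 64.3103

64.3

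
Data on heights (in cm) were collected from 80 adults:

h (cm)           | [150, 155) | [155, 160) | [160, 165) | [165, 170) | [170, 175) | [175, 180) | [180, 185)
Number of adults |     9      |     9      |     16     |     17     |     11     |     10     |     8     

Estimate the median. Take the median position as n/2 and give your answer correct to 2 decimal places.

Cumulative frequencies: 9, 18, 34, 51, 62, 72, 80
n = 80; position = n/2 = 40.
This falls in the class [165, 170): L = 165, F = 34, f = 17, h = 5.
Median ≈ 165 + ((40 − 34) / 17) × 5 = 166.7647

166.76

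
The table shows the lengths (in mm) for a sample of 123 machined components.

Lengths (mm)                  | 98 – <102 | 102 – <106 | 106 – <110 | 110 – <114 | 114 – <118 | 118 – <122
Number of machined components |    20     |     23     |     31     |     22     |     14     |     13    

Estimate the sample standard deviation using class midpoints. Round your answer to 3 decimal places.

6.194

Midpoints: 100, 104, 108, 112, 116, 120
n = 123, Σfm = 13388, mean = 108.8455
Σfm² = 1461904
Σf(m − x̄)² = Σfm² − (Σfm)²/n = 1461904 − 13388²/123 = 4680.0650
Sample variance = 4680.0650 / 122 = 38.3612
Standard deviation = √38.3612 = 6.1936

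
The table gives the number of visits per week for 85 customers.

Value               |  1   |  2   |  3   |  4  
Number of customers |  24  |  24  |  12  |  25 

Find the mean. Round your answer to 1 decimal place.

2.4

Values: 1, 2, 3, 4
Σfx = 24×1 + 24×2 + 12×3 + 25×4 = 208
n = Σf = 85
Mean = 208 / 85 = 2.4471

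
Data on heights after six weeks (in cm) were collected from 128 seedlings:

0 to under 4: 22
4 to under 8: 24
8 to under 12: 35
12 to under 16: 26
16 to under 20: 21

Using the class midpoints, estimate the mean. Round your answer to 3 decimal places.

Midpoints: 2, 6, 10, 14, 18
Σfm = 22×2 + 24×6 + 35×10 + 26×14 + 21×18 = 1280
n = Σf = 128
Mean = 1280 / 128 = 10.0000

10.000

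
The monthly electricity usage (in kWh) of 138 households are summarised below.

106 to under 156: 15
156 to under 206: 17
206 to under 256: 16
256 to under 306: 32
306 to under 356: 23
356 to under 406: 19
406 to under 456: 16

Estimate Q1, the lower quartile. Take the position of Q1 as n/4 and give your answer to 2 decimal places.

Cumulative frequencies: 15, 32, 48, 80, 103, 122, 138
n = 138; position = n/4 = 34.5.
This falls in the class 206 to under 256: L = 206, F = 32, f = 16, h = 50.
Lower quartile ≈ 206 + ((34.5 − 32) / 16) × 50 = 213.8125

213.81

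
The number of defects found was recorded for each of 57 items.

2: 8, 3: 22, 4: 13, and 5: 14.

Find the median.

3

Cumulative frequencies: 8, 30, 43, 57
n = 57, so the median is the value in position (n+1)/2 = 29.
Position 29 falls at value 3.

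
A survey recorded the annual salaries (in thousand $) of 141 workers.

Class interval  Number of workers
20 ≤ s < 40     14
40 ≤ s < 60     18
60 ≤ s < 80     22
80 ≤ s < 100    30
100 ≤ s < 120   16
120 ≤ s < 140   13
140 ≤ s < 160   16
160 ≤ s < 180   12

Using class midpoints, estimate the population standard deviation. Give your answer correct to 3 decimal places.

Midpoints: 30, 50, 70, 90, 110, 130, 150, 170
n = 141, Σfm = 13450, mean = 95.3901
Σfm² = 1528500
Σf(m − x̄)² = Σfm² − (Σfm)²/n = 1528500 − 13450²/141 = 245503.5461
Population variance = 245503.5461 / 141 = 1741.1599
Standard deviation = √1741.1599 = 41.7272

41.727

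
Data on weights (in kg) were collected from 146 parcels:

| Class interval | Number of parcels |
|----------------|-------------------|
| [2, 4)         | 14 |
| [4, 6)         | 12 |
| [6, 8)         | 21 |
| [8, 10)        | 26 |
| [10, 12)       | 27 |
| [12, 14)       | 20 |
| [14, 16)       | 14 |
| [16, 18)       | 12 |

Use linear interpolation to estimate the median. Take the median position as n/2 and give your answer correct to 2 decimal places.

10.00

Cumulative frequencies: 14, 26, 47, 73, 100, 120, 134, 146
n = 146; position = n/2 = 73.
This falls in the class [8, 10): L = 8, F = 47, f = 26, h = 2.
Median ≈ 8 + ((73 − 47) / 26) × 2 = 10.0000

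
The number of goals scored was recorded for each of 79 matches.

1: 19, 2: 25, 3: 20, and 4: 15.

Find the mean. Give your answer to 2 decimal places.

Values: 1, 2, 3, 4
Σfx = 19×1 + 25×2 + 20×3 + 15×4 = 189
n = Σf = 79
Mean = 189 / 79 = 2.3924

2.39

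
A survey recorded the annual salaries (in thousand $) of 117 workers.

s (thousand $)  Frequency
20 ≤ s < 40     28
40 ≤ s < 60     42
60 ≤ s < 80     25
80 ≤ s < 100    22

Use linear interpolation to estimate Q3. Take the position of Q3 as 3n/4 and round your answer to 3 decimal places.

Cumulative frequencies: 28, 70, 95, 117
n = 117; position = 3n/4 = 87.75.
This falls in the class 60 ≤ s < 80: L = 60, F = 70, f = 25, h = 20.
Upper quartile ≈ 60 + ((87.75 − 70) / 25) × 20 = 74.2000

74.200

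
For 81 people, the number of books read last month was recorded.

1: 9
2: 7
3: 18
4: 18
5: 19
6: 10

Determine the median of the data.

Cumulative frequencies: 9, 16, 34, 52, 71, 81
n = 81, so the median is the value in position (n+1)/2 = 41.
Position 41 falls at value 4.

4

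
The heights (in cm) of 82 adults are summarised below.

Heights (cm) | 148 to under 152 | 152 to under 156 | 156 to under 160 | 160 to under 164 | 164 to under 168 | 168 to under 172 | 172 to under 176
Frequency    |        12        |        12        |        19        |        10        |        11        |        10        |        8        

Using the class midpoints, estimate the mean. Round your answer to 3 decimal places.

160.829

Midpoints: 150, 154, 158, 162, 166, 170, 174
Σfm = 12×150 + 12×154 + 19×158 + 10×162 + 11×166 + 10×170 + 8×174 = 13188
n = Σf = 82
Mean = 13188 / 82 = 160.8293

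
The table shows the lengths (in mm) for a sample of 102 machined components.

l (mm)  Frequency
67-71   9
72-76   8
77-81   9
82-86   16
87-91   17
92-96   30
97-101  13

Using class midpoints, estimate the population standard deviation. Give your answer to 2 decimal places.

9.07

Midpoints: 69, 74, 79, 84, 89, 94, 99
n = 102, Σfm = 8888, mean = 87.1373
Σfm² = 782872
Σf(m − x̄)² = Σfm² − (Σfm)²/n = 782872 − 8888²/102 = 8396.0784
Population variance = 8396.0784 / 102 = 82.3145
Standard deviation = √82.3145 = 9.0727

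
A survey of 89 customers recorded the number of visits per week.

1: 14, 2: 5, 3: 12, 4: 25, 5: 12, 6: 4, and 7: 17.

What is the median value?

Cumulative frequencies: 14, 19, 31, 56, 68, 72, 89
n = 89, so the median is the value in position (n+1)/2 = 45.
Position 45 falls at value 4.

4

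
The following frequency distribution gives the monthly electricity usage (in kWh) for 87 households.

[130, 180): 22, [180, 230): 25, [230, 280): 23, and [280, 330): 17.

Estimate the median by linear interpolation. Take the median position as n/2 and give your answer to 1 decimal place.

223.0

Cumulative frequencies: 22, 47, 70, 87
n = 87; position = n/2 = 43.5.
This falls in the class [180, 230): L = 180, F = 22, f = 25, h = 50.
Median ≈ 180 + ((43.5 − 22) / 25) × 50 = 223.0000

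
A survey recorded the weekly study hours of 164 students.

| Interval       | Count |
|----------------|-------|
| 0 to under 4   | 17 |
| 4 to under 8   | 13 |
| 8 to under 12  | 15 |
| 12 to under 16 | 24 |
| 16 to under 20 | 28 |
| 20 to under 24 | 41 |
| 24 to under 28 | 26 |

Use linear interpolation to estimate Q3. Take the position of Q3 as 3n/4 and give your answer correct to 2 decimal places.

22.54

Cumulative frequencies: 17, 30, 45, 69, 97, 138, 164
n = 164; position = 3n/4 = 123.
This falls in the class 20 to under 24: L = 20, F = 97, f = 41, h = 4.
Upper quartile ≈ 20 + ((123 − 97) / 41) × 4 = 22.5366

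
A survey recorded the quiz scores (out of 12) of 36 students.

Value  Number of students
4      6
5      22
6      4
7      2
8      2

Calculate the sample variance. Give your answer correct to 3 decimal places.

0.978

Values: 4, 5, 6, 7, 8
n = 36, Σfx = 188, mean = 5.2222
Σfx² = 1016
Σf(x − x̄)² = Σfx² − (Σfx)²/n = 1016 − 188²/36 = 34.2222
Sample variance = 34.2222 / 35 = 0.9778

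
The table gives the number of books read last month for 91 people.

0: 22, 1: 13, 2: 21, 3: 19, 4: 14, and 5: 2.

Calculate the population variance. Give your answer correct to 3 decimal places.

2.130

Values: 0, 1, 2, 3, 4, 5
n = 91, Σfx = 178, mean = 1.9560
Σfx² = 542
Σf(x − x̄)² = Σfx² − (Σfx)²/n = 542 − 178²/91 = 193.8242
Population variance = 193.8242 / 91 = 2.1299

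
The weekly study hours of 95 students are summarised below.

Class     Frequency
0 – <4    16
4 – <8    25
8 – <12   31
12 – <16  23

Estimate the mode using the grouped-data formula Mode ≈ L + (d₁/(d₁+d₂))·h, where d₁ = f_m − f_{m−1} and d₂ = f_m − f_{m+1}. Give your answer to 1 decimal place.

9.7

Modal class: 8 – <12 (highest frequency 31).
d₁ = 31 − 25 = 6, d₂ = 31 − 23 = 8
Mode ≈ 8 + (6/(6+8)) × 4 = 8 + 1.7143 = 9.7143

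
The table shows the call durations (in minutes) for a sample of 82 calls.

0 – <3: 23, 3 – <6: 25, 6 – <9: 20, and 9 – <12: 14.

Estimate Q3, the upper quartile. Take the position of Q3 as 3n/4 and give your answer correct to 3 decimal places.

8.025

Cumulative frequencies: 23, 48, 68, 82
n = 82; position = 3n/4 = 61.5.
This falls in the class 6 – <9: L = 6, F = 48, f = 20, h = 3.
Upper quartile ≈ 6 + ((61.5 − 48) / 20) × 3 = 8.0250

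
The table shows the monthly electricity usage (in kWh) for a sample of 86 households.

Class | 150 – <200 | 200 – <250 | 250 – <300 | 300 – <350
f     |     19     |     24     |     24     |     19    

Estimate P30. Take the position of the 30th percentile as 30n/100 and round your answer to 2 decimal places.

Cumulative frequencies: 19, 43, 67, 86
n = 86; position = 30n/100 = 25.8.
This falls in the class 200 – <250: L = 200, F = 19, f = 24, h = 50.
30th percentile ≈ 200 + ((25.8 − 19) / 24) × 50 = 214.1667

214.17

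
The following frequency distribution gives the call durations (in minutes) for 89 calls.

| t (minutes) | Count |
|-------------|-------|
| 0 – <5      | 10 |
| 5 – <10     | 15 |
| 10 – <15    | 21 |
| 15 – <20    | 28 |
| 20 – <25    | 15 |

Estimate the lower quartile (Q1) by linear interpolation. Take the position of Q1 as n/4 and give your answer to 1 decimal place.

9.1

Cumulative frequencies: 10, 25, 46, 74, 89
n = 89; position = n/4 = 22.25.
This falls in the class 5 – <10: L = 5, F = 10, f = 15, h = 5.
Lower quartile ≈ 5 + ((22.25 − 10) / 15) × 5 = 9.0833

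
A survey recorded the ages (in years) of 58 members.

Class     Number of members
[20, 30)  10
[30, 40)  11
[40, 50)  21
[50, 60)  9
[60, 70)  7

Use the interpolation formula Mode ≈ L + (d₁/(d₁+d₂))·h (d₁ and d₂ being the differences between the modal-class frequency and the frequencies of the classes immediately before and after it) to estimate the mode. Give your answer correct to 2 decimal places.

44.55

Modal class: [40, 50) (highest frequency 21).
d₁ = 21 − 11 = 10, d₂ = 21 − 9 = 12
Mode ≈ 40 + (10/(10+12)) × 10 = 40 + 4.5455 = 44.5455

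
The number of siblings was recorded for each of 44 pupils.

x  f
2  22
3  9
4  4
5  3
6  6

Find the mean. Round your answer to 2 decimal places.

3.14

Values: 2, 3, 4, 5, 6
Σfx = 22×2 + 9×3 + 4×4 + 3×5 + 6×6 = 138
n = Σf = 44
Mean = 138 / 44 = 3.1364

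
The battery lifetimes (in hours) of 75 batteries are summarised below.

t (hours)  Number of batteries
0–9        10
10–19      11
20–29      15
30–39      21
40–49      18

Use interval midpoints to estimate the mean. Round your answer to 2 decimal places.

Midpoints: 4.5, 14.5, 24.5, 34.5, 44.5
Σfm = 10×4.5 + 11×14.5 + 15×24.5 + 21×34.5 + 18×44.5 = 2097.5
n = Σf = 75
Mean = 2097.5 / 75 = 27.9667

27.97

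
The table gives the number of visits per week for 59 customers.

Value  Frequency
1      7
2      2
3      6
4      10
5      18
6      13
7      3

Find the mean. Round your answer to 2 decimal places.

4.37

Values: 1, 2, 3, 4, 5, 6, 7
Σfx = 7×1 + 2×2 + 6×3 + 10×4 + 18×5 + 13×6 + 3×7 = 258
n = Σf = 59
Mean = 258 / 59 = 4.3729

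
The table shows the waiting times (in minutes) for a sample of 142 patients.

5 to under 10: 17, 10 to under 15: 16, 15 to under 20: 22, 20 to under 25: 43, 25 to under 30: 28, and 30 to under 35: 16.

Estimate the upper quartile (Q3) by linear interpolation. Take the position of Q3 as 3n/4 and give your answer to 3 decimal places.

26.518

Cumulative frequencies: 17, 33, 55, 98, 126, 142
n = 142; position = 3n/4 = 106.5.
This falls in the class 25 to under 30: L = 25, F = 98, f = 28, h = 5.
Upper quartile ≈ 25 + ((106.5 − 98) / 28) × 5 = 26.5179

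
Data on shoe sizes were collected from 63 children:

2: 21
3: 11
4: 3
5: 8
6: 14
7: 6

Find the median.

Cumulative frequencies: 21, 32, 35, 43, 57, 63
n = 63, so the median is the value in position (n+1)/2 = 32.
Position 32 falls at value 3.

3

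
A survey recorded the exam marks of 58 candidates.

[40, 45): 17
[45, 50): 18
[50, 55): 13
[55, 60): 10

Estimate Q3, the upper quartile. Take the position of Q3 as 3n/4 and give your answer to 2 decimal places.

Cumulative frequencies: 17, 35, 48, 58
n = 58; position = 3n/4 = 43.5.
This falls in the class [50, 55): L = 50, F = 35, f = 13, h = 5.
Upper quartile ≈ 50 + ((43.5 − 35) / 13) × 5 = 53.2692

53.27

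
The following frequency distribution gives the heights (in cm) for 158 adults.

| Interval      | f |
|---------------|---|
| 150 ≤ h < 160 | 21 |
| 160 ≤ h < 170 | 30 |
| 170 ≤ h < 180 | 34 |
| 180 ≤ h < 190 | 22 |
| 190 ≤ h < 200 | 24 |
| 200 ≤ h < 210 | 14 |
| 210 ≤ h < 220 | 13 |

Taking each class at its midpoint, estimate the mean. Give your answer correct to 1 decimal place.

180.8

Midpoints: 155, 165, 175, 185, 195, 205, 215
Σfm = 21×155 + 30×165 + 34×175 + 22×185 + 24×195 + 14×205 + 13×215 = 28570
n = Σf = 158
Mean = 28570 / 158 = 180.8228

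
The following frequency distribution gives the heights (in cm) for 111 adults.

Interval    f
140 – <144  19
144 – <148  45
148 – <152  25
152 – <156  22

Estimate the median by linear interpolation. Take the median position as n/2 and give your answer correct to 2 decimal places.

Cumulative frequencies: 19, 64, 89, 111
n = 111; position = n/2 = 55.5.
This falls in the class 144 – <148: L = 144, F = 19, f = 45, h = 4.
Median ≈ 144 + ((55.5 − 19) / 45) × 4 = 147.2444

147.24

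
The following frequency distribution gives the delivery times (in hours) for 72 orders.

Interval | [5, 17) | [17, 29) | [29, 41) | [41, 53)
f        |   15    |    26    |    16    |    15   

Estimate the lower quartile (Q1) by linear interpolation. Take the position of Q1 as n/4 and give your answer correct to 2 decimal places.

Cumulative frequencies: 15, 41, 57, 72
n = 72; position = n/4 = 18.
This falls in the class [17, 29): L = 17, F = 15, f = 26, h = 12.
Lower quartile ≈ 17 + ((18 − 15) / 26) × 12 = 18.3846

18.38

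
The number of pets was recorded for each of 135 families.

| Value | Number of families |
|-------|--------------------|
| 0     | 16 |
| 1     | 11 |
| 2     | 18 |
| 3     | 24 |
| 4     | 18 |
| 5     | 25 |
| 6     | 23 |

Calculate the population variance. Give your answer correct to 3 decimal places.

3.802

Values: 0, 1, 2, 3, 4, 5, 6
n = 135, Σfx = 454, mean = 3.3630
Σfx² = 2040
Σf(x − x̄)² = Σfx² − (Σfx)²/n = 2040 − 454²/135 = 513.2148
Population variance = 513.2148 / 135 = 3.8016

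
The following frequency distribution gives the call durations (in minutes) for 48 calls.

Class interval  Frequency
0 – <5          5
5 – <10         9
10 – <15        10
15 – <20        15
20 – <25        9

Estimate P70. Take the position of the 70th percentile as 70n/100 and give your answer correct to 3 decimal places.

Cumulative frequencies: 5, 14, 24, 39, 48
n = 48; position = 70n/100 = 33.6.
This falls in the class 15 – <20: L = 15, F = 24, f = 15, h = 5.
70th percentile ≈ 15 + ((33.6 − 24) / 15) × 5 = 18.2000

18.200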